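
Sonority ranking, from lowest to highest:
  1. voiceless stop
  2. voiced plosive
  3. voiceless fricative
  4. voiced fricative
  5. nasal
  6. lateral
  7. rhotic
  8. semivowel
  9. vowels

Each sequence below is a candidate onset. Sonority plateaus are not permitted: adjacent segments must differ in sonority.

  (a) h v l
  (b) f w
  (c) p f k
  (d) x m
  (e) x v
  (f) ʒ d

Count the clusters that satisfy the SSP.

(a) sonority 3-4-6: well-formed.
(b) sonority 3-8: well-formed.
(c) sonority 1-3-1: ill-formed.
(d) sonority 3-5: well-formed.
(e) sonority 3-4: well-formed.
(f) sonority 4-2: ill-formed.

4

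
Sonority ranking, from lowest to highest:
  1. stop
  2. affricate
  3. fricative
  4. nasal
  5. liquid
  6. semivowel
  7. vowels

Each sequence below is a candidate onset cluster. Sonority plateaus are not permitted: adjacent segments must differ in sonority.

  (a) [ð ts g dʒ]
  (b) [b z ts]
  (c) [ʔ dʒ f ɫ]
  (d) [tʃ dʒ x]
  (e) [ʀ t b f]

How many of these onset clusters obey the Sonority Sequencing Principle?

(a) 3-2-1-2 → violates
(b) 1-3-2 → violates
(c) 1-2-3-5 → obeys
(d) 2-2-3 → violates
(e) 5-1-1-3 → violates

1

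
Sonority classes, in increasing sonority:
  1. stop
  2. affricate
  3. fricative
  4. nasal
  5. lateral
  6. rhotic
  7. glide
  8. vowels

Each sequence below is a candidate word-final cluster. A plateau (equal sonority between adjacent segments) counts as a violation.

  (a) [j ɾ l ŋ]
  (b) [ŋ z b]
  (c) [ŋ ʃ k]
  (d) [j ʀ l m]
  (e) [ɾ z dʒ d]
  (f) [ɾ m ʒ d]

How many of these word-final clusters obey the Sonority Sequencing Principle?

6

(a) sonority 7-6-5-4: well-formed.
(b) sonority 4-3-1: well-formed.
(c) sonority 4-3-1: well-formed.
(d) sonority 7-6-5-4: well-formed.
(e) sonority 6-3-2-1: well-formed.
(f) sonority 6-4-3-1: well-formed.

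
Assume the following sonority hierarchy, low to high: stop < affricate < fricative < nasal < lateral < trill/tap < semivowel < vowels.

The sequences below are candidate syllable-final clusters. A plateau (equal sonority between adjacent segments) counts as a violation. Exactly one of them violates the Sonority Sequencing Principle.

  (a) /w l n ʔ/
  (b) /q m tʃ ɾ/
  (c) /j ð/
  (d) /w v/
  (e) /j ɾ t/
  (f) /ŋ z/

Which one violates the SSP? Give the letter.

b

(a) sonority 7-5-4-1: well-formed.
(b) sonority 1-4-2-6: ill-formed.
(c) sonority 7-3: well-formed.
(d) sonority 7-3: well-formed.
(e) sonority 7-6-1: well-formed.
(f) sonority 4-3: well-formed.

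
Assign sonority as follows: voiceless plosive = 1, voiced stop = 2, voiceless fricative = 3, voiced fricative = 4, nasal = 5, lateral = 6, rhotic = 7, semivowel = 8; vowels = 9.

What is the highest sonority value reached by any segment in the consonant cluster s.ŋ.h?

/s/: voiceless fricative = 3.
/ŋ/: nasal = 5.
/h/: voiceless fricative = 3.
The maximum is 5.

5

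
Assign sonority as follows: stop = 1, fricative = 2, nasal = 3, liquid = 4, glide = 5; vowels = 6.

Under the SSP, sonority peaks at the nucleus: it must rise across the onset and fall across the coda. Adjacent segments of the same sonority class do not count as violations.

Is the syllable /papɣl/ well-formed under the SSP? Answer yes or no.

Onset: /p/ is a stop (sonority 1); then the nucleus /a/ (sonority 6).
Onset profile 1-6 — rises to the nucleus.
Coda: /p/ is a stop (sonority 1), /ɣ/ is a fricative (sonority 2), /l/ is a liquid (sonority 4).
Coda profile 6-1-2-4 — does not fall throughout.

no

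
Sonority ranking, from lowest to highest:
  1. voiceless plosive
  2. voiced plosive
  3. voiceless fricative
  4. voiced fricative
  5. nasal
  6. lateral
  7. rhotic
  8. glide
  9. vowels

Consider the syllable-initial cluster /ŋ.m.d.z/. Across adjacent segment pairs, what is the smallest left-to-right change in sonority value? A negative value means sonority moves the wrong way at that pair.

/ŋ/: nasal = 5.
/m/: nasal = 5.
/d/: voiced plosive = 2.
/z/: voiced fricative = 4.
/ŋ/→/m/: change +0.
/m/→/d/: change -3.
/d/→/z/: change +2.
Minimum = -3.

-3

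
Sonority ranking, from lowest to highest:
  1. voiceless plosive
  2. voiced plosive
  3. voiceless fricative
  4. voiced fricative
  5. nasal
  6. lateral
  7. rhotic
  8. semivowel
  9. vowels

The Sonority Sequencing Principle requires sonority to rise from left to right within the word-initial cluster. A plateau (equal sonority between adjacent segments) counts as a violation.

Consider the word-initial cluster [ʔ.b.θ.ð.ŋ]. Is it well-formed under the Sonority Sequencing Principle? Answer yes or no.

/ʔ/ is a voiceless plosive (sonority 1).
/b/ is a voiced plosive (sonority 2).
/θ/ is a voiceless fricative (sonority 3).
/ð/ is a voiced fricative (sonority 4).
/ŋ/ is a nasal (sonority 5).
The profile 1-2-3-4-5 strictly rises, so the word-initial cluster satisfies the SSP.

yes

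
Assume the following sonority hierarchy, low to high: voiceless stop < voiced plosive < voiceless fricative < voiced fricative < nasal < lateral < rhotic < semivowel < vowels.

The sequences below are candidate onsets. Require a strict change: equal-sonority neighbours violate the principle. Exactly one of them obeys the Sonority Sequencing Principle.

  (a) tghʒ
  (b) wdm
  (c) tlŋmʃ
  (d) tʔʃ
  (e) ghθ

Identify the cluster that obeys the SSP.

a

(a) tghʒ: profile 1-2-3-4 — obeys.
(b) wdm: profile 8-2-5 — violates.
(c) tlŋmʃ: profile 1-6-5-5-3 — violates.
(d) tʔʃ: profile 1-1-3 — violates.
(e) ghθ: profile 2-3-3 — violates.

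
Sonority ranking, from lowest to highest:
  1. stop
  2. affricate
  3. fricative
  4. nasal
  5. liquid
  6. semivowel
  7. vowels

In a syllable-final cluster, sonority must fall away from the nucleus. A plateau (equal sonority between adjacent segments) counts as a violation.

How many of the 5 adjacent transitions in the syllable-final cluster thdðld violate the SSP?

3

/t/ is a stop (sonority 1).
/h/ is a fricative (sonority 3).
/d/ is a stop (sonority 1).
/ð/ is a fricative (sonority 3).
/l/ is a liquid (sonority 5).
/d/ is a stop (sonority 1).
/t/→/h/: 1→3 (does not fall) — violation.
/h/→/d/: 3→1 (falls) — ok.
/d/→/ð/: 1→3 (does not fall) — violation.
/ð/→/l/: 3→5 (does not fall) — violation.
/l/→/d/: 5→1 (falls) — ok.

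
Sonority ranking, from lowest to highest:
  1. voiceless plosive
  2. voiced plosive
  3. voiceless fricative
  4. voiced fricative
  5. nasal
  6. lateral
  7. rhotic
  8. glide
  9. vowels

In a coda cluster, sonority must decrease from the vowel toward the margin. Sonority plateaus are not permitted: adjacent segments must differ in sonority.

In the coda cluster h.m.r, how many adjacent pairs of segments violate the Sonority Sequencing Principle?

/h/ is a voiceless fricative (sonority 3).
/m/ is a nasal (sonority 5).
/r/ is a rhotic (sonority 7).
/h/→/m/: 3→5 (does not fall) — violation.
/m/→/r/: 5→7 (does not fall) — violation.

2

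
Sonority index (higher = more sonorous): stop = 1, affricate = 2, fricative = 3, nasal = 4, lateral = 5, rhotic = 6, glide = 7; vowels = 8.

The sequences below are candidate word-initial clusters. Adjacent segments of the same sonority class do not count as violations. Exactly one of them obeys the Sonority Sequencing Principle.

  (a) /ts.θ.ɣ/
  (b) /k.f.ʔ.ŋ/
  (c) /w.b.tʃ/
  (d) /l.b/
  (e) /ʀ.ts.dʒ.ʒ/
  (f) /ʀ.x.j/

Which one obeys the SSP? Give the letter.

a

(a) sonority 2-3-3: well-formed.
(b) sonority 1-3-1-4: ill-formed.
(c) sonority 7-1-2: ill-formed.
(d) sonority 5-1: ill-formed.
(e) sonority 6-2-2-3: ill-formed.
(f) sonority 6-3-7: ill-formed.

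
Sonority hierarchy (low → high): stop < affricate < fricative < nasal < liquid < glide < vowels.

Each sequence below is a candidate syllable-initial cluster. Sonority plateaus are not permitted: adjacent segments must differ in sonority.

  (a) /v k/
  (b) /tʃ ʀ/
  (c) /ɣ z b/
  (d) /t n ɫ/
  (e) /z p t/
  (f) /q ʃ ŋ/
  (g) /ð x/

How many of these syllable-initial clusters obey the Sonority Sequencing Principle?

(a) sonority 3-1: ill-formed.
(b) sonority 2-5: well-formed.
(c) sonority 3-3-1: ill-formed.
(d) sonority 1-4-5: well-formed.
(e) sonority 3-1-1: ill-formed.
(f) sonority 1-3-4: well-formed.
(g) sonority 3-3: ill-formed.

3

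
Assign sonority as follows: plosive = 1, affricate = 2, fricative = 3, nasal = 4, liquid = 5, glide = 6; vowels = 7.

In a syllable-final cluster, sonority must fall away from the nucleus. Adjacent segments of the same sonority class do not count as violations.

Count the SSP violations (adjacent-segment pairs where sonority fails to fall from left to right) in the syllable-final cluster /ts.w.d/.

/ts/: affricate = 2.
/w/: glide = 6.
/d/: plosive = 1.
/ts/→/w/: 2→6 (does not fall) — violation.
/w/→/d/: 6→1 (falls) — ok.

1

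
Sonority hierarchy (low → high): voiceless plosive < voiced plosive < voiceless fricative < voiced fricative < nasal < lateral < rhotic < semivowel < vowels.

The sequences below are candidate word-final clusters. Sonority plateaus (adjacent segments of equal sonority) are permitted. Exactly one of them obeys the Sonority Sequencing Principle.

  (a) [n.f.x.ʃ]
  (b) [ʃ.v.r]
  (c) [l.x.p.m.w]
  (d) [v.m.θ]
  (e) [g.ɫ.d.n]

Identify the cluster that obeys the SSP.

(a) 5-3-3-3 → obeys
(b) 3-4-7 → violates
(c) 6-3-1-5-8 → violates
(d) 4-5-3 → violates
(e) 2-6-2-5 → violates

a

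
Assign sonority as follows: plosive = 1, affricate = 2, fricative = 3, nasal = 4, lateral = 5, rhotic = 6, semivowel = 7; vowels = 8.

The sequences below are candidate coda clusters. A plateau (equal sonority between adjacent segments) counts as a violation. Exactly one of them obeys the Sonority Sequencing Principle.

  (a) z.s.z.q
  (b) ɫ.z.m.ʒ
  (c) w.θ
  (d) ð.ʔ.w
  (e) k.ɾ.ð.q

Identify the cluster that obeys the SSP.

c

(a) z.s.z.q: profile 3-3-3-1 — violates.
(b) ɫ.z.m.ʒ: profile 5-3-4-3 — violates.
(c) w.θ: profile 7-3 — obeys.
(d) ð.ʔ.w: profile 3-1-7 — violates.
(e) k.ɾ.ð.q: profile 1-6-3-1 — violates.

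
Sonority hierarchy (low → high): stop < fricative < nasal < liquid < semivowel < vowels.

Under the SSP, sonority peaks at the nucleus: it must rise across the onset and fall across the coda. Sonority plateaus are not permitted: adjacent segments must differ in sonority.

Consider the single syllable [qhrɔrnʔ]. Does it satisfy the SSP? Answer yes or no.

yes

Onset: /q/ is a stop (sonority 1), /h/ is a fricative (sonority 2), /r/ is a liquid (sonority 4); then the nucleus /ɔ/ (sonority 6).
Onset profile 1-2-4-6 — rises to the nucleus.
Coda: /r/ is a liquid (sonority 4), /n/ is a nasal (sonority 3), /ʔ/ is a stop (sonority 1).
Coda profile 6-4-3-1 — falls from the nucleus.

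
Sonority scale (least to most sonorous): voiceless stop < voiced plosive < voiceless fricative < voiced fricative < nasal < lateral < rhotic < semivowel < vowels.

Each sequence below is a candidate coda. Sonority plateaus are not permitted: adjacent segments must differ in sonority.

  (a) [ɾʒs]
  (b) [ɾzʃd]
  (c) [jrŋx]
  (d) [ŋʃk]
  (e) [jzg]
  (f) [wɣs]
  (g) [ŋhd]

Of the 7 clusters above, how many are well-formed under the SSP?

7

(a) sonority 7-4-3: well-formed.
(b) sonority 7-4-3-2: well-formed.
(c) sonority 8-7-5-3: well-formed.
(d) sonority 5-3-1: well-formed.
(e) sonority 8-4-2: well-formed.
(f) sonority 8-4-3: well-formed.
(g) sonority 5-3-2: well-formed.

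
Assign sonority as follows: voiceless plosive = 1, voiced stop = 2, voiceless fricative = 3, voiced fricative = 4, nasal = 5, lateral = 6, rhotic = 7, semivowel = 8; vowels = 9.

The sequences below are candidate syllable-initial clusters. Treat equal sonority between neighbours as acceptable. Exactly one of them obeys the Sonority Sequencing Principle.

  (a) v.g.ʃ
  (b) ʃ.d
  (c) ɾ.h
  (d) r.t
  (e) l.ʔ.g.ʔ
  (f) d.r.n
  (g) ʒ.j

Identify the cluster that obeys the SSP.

(a) v.g.ʃ: profile 4-2-3 — violates.
(b) ʃ.d: profile 3-2 — violates.
(c) ɾ.h: profile 7-3 — violates.
(d) r.t: profile 7-1 — violates.
(e) l.ʔ.g.ʔ: profile 6-1-2-1 — violates.
(f) d.r.n: profile 2-7-5 — violates.
(g) ʒ.j: profile 4-8 — obeys.

g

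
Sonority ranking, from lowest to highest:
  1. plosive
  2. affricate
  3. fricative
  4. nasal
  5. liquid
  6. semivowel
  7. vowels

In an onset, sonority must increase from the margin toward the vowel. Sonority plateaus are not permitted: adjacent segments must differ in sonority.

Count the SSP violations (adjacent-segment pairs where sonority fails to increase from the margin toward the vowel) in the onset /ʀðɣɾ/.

2

/ʀ/ is a liquid (sonority 5).
/ð/ is a fricative (sonority 3).
/ɣ/ is a fricative (sonority 3).
/ɾ/ is a liquid (sonority 5).
/ʀ/→/ð/: 5→3 (does not rise) — violation.
/ð/→/ɣ/: 3→3 (plateau) — violation.
/ɣ/→/ɾ/: 3→5 (rises) — ok.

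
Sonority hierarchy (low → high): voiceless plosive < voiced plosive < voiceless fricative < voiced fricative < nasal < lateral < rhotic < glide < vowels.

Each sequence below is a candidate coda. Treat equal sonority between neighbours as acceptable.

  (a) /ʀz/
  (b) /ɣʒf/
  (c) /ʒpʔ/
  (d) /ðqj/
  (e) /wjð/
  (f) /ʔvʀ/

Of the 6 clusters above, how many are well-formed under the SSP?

(a) /ʀz/: profile 7-4 — obeys.
(b) /ɣʒf/: profile 4-4-3 — obeys.
(c) /ʒpʔ/: profile 4-1-1 — obeys.
(d) /ðqj/: profile 4-1-8 — violates.
(e) /wjð/: profile 8-8-4 — obeys.
(f) /ʔvʀ/: profile 1-4-7 — violates.

4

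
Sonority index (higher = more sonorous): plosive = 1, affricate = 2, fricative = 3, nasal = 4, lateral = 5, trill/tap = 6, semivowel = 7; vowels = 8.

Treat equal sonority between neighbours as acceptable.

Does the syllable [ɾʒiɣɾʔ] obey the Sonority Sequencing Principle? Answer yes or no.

no

Onset: /ɾ/ is a trill/tap (sonority 6), /ʒ/ is a fricative (sonority 3); then the nucleus /i/ (sonority 8).
Onset profile 6-3-8 — does not rise throughout.
Coda: /ɣ/ is a fricative (sonority 3), /ɾ/ is a trill/tap (sonority 6), /ʔ/ is a plosive (sonority 1).
Coda profile 8-3-6-1 — does not fall throughout.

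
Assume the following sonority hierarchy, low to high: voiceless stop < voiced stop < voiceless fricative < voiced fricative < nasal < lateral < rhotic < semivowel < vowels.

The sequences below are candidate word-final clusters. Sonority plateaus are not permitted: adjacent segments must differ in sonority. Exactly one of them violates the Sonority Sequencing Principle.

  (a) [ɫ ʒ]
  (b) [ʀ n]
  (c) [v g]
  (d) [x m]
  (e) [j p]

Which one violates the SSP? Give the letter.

d

(a) [ɫ ʒ]: profile 6-4 — obeys.
(b) [ʀ n]: profile 7-5 — obeys.
(c) [v g]: profile 4-2 — obeys.
(d) [x m]: profile 3-5 — violates.
(e) [j p]: profile 8-1 — obeys.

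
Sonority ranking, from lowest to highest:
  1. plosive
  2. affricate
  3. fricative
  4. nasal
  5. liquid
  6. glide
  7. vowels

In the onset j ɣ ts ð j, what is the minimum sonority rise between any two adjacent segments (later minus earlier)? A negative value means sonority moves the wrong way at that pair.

-3

/j/ — glide, sonority 6.
/ɣ/ — fricative, sonority 3.
/ts/ — affricate, sonority 2.
/ð/ — fricative, sonority 3.
/j/ — glide, sonority 6.
/j/→/ɣ/: change -3.
/ɣ/→/ts/: change -1.
/ts/→/ð/: change +1.
/ð/→/j/: change +3.
Minimum = -3.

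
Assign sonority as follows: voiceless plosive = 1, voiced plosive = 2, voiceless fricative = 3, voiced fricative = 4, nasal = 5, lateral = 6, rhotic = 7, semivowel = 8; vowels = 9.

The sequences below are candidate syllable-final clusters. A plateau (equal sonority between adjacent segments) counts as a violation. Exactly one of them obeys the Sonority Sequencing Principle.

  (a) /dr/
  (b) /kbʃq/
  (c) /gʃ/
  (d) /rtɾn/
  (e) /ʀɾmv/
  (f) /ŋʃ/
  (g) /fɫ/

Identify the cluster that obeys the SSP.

f

(a) 2-7 → violates
(b) 1-2-3-1 → violates
(c) 2-3 → violates
(d) 7-1-7-5 → violates
(e) 7-7-5-4 → violates
(f) 5-3 → obeys
(g) 3-6 → violates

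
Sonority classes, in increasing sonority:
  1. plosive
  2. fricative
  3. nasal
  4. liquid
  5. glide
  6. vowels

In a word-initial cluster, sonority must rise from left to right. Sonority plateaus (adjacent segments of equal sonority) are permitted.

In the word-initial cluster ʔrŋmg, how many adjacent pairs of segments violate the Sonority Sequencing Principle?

/ʔ/ — plosive, sonority 1.
/r/ — liquid, sonority 4.
/ŋ/ — nasal, sonority 3.
/m/ — nasal, sonority 3.
/g/ — plosive, sonority 1.
/ʔ/→/r/: 1→4 (rises) — ok.
/r/→/ŋ/: 4→3 (does not rise) — violation.
/ŋ/→/m/: 3→3 (plateau, allowed) — ok.
/m/→/g/: 3→1 (does not rise) — violation.

2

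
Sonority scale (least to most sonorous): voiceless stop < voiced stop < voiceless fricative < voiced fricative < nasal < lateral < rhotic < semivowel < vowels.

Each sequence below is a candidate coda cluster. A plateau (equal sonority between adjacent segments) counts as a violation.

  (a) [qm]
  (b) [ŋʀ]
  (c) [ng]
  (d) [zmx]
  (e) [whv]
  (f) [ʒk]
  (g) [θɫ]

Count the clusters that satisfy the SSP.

(a) [qm]: profile 1-5 — violates.
(b) [ŋʀ]: profile 5-7 — violates.
(c) [ng]: profile 5-2 — obeys.
(d) [zmx]: profile 4-5-3 — violates.
(e) [whv]: profile 8-3-4 — violates.
(f) [ʒk]: profile 4-1 — obeys.
(g) [θɫ]: profile 3-6 — violates.

2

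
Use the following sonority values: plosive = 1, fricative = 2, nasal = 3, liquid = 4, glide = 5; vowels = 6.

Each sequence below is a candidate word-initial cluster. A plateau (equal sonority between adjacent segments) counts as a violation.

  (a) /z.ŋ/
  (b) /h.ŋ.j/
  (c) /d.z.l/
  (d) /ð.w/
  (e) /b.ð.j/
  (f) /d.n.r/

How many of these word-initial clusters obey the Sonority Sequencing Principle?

6

(a) /z.ŋ/: profile 2-3 — obeys.
(b) /h.ŋ.j/: profile 2-3-5 — obeys.
(c) /d.z.l/: profile 1-2-4 — obeys.
(d) /ð.w/: profile 2-5 — obeys.
(e) /b.ð.j/: profile 1-2-5 — obeys.
(f) /d.n.r/: profile 1-3-4 — obeys.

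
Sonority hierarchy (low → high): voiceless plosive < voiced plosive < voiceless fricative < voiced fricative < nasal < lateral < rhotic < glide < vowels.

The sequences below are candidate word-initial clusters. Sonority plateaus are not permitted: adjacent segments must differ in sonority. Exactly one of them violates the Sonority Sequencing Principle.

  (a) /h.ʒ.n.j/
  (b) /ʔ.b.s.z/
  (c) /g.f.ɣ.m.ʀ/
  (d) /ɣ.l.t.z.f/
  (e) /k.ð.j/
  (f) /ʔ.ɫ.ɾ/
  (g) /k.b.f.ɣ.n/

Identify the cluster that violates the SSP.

(a) sonority 3-4-5-8: well-formed.
(b) sonority 1-2-3-4: well-formed.
(c) sonority 2-3-4-5-7: well-formed.
(d) sonority 4-6-1-4-3: ill-formed.
(e) sonority 1-4-8: well-formed.
(f) sonority 1-6-7: well-formed.
(g) sonority 1-2-3-4-5: well-formed.

d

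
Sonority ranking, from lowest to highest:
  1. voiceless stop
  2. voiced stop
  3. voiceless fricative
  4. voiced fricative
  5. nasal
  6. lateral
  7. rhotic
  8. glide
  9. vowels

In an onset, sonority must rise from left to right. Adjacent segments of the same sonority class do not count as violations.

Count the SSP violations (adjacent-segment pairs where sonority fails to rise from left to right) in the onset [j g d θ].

1

/j/ is a glide (sonority 8).
/g/ is a voiced stop (sonority 2).
/d/ is a voiced stop (sonority 2).
/θ/ is a voiceless fricative (sonority 3).
/j/→/g/: 8→2 (does not rise) — violation.
/g/→/d/: 2→2 (plateau, allowed) — ok.
/d/→/θ/: 2→3 (rises) — ok.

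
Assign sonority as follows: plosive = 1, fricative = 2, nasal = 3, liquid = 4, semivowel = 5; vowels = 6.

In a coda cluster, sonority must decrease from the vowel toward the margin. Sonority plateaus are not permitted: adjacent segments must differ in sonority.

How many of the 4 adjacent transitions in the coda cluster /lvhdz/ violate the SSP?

2

/l/ — liquid, sonority 4.
/v/ — fricative, sonority 2.
/h/ — fricative, sonority 2.
/d/ — plosive, sonority 1.
/z/ — fricative, sonority 2.
/l/→/v/: 4→2 (falls) — ok.
/v/→/h/: 2→2 (plateau) — violation.
/h/→/d/: 2→1 (falls) — ok.
/d/→/z/: 1→2 (does not fall) — violation.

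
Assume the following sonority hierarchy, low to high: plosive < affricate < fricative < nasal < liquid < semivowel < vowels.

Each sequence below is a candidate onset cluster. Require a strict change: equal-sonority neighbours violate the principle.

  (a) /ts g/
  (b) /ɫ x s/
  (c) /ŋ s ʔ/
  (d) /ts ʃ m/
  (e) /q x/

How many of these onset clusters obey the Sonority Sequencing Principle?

(a) sonority 2-1: ill-formed.
(b) sonority 5-3-3: ill-formed.
(c) sonority 4-3-1: ill-formed.
(d) sonority 2-3-4: well-formed.
(e) sonority 1-3: well-formed.

2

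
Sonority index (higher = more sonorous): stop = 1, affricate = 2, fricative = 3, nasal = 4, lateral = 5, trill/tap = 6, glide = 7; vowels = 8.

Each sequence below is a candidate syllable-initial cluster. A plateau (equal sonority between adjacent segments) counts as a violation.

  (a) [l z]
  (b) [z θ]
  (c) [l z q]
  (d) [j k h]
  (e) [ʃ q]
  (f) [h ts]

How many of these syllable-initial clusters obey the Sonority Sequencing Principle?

(a) [l z]: profile 5-3 — violates.
(b) [z θ]: profile 3-3 — violates.
(c) [l z q]: profile 5-3-1 — violates.
(d) [j k h]: profile 7-1-3 — violates.
(e) [ʃ q]: profile 3-1 — violates.
(f) [h ts]: profile 3-2 — violates.

0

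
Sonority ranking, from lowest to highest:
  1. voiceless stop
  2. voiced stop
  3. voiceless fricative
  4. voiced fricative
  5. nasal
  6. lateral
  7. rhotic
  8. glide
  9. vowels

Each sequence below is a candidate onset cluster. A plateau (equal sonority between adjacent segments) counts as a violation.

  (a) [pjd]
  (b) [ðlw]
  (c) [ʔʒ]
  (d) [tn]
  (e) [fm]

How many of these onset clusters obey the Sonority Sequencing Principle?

4

(a) 1-8-2 → violates
(b) 4-6-8 → obeys
(c) 1-4 → obeys
(d) 1-5 → obeys
(e) 3-5 → obeys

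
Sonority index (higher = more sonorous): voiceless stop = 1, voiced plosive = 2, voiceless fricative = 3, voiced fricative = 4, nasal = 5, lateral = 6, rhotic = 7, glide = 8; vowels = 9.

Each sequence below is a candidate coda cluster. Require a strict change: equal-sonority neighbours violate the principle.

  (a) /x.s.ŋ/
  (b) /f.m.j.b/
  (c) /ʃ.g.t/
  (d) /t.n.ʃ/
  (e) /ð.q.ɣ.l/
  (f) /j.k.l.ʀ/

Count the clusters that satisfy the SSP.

1

(a) sonority 3-3-5: ill-formed.
(b) sonority 3-5-8-2: ill-formed.
(c) sonority 3-2-1: well-formed.
(d) sonority 1-5-3: ill-formed.
(e) sonority 4-1-4-6: ill-formed.
(f) sonority 8-1-6-7: ill-formed.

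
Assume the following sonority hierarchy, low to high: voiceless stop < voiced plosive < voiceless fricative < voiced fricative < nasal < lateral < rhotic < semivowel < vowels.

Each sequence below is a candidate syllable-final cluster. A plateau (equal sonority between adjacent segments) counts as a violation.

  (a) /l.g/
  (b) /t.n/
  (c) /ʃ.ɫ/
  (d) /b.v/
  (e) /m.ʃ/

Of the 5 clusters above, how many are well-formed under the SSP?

(a) /l.g/: profile 6-2 — obeys.
(b) /t.n/: profile 1-5 — violates.
(c) /ʃ.ɫ/: profile 3-6 — violates.
(d) /b.v/: profile 2-4 — violates.
(e) /m.ʃ/: profile 5-3 — obeys.

2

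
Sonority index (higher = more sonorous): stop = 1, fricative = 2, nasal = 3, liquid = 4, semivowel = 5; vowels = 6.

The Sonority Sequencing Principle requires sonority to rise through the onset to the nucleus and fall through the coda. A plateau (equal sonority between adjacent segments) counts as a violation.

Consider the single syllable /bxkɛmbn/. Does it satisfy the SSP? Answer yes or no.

Onset: /b/ is a stop (sonority 1), /x/ is a fricative (sonority 2), /k/ is a stop (sonority 1); then the nucleus /ɛ/ (sonority 6).
Onset profile 1-2-1-6 — does not strictly rise throughout.
Coda: /m/ is a nasal (sonority 3), /b/ is a stop (sonority 1), /n/ is a nasal (sonority 3).
Coda profile 6-3-1-3 — does not strictly fall throughout.

no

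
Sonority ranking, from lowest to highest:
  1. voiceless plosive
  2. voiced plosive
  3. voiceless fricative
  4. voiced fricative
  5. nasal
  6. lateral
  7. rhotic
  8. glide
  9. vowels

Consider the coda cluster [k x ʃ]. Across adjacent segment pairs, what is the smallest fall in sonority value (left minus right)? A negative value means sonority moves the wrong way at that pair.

-2

/k/ is a voiceless plosive (sonority 1).
/x/ is a voiceless fricative (sonority 3).
/ʃ/ is a voiceless fricative (sonority 3).
/k/→/x/: change -2.
/x/→/ʃ/: change +0.
Minimum = -2.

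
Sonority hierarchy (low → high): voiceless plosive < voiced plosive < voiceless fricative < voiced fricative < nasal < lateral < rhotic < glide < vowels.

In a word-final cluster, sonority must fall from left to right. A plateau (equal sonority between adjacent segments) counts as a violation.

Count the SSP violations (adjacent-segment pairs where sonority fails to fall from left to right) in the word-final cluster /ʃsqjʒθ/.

2

/ʃ/ — voiceless fricative, sonority 3.
/s/ — voiceless fricative, sonority 3.
/q/ — voiceless plosive, sonority 1.
/j/ — glide, sonority 8.
/ʒ/ — voiced fricative, sonority 4.
/θ/ — voiceless fricative, sonority 3.
/ʃ/→/s/: 3→3 (plateau) — violation.
/s/→/q/: 3→1 (falls) — ok.
/q/→/j/: 1→8 (does not fall) — violation.
/j/→/ʒ/: 8→4 (falls) — ok.
/ʒ/→/θ/: 4→3 (falls) — ok.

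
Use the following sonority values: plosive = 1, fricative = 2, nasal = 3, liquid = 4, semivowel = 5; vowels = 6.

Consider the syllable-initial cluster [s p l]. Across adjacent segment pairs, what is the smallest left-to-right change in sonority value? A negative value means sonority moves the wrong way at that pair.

/s/: fricative = 2.
/p/: plosive = 1.
/l/: liquid = 4.
/s/→/p/: change -1.
/p/→/l/: change +3.
Minimum = -1.

-1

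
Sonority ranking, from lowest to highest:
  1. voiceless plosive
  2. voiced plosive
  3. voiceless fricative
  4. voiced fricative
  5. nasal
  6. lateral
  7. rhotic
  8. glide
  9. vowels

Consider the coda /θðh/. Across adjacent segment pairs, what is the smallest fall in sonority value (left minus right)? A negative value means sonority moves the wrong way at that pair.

/θ/ is a voiceless fricative (sonority 3).
/ð/ is a voiced fricative (sonority 4).
/h/ is a voiceless fricative (sonority 3).
/θ/→/ð/: change -1.
/ð/→/h/: change +1.
Minimum = -1.

-1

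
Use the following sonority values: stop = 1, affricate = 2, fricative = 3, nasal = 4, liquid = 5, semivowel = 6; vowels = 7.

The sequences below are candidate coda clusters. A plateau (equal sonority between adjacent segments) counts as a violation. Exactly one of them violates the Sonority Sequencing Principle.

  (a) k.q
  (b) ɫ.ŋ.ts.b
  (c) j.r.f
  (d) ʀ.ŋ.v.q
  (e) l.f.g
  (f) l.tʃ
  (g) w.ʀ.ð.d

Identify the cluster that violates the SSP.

a

(a) k.q: profile 1-1 — violates.
(b) ɫ.ŋ.ts.b: profile 5-4-2-1 — obeys.
(c) j.r.f: profile 6-5-3 — obeys.
(d) ʀ.ŋ.v.q: profile 5-4-3-1 — obeys.
(e) l.f.g: profile 5-3-1 — obeys.
(f) l.tʃ: profile 5-2 — obeys.
(g) w.ʀ.ð.d: profile 6-5-3-1 — obeys.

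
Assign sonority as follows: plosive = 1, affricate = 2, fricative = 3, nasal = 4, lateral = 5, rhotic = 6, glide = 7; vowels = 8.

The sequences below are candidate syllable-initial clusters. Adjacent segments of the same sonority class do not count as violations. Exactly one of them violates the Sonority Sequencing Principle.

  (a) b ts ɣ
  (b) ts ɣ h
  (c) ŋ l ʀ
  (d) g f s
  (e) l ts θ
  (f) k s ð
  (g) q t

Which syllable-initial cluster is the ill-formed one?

e

(a) 1-2-3 → obeys
(b) 2-3-3 → obeys
(c) 4-5-6 → obeys
(d) 1-3-3 → obeys
(e) 5-2-3 → violates
(f) 1-3-3 → obeys
(g) 1-1 → obeys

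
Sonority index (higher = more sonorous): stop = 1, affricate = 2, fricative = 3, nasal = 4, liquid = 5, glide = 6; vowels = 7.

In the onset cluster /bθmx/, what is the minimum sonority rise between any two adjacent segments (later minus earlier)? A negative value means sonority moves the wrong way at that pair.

-1

/b/: stop = 1.
/θ/: fricative = 3.
/m/: nasal = 4.
/x/: fricative = 3.
/b/→/θ/: change +2.
/θ/→/m/: change +1.
/m/→/x/: change -1.
Minimum = -1.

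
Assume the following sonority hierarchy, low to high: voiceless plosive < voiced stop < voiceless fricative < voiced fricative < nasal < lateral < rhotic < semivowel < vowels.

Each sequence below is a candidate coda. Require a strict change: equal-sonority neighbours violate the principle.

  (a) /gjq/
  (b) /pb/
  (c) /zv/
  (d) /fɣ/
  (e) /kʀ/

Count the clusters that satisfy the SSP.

0

(a) 2-8-1 → violates
(b) 1-2 → violates
(c) 4-4 → violates
(d) 3-4 → violates
(e) 1-7 → violates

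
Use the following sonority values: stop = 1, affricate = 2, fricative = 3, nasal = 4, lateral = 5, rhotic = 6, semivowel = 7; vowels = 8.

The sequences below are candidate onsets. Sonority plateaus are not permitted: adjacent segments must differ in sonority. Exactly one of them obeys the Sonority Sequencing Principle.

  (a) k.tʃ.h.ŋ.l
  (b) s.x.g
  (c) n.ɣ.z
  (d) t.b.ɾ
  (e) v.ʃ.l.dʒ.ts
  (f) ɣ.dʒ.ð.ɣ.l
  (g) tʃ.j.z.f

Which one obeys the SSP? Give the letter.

a

(a) sonority 1-2-3-4-5: well-formed.
(b) sonority 3-3-1: ill-formed.
(c) sonority 4-3-3: ill-formed.
(d) sonority 1-1-6: ill-formed.
(e) sonority 3-3-5-2-2: ill-formed.
(f) sonority 3-2-3-3-5: ill-formed.
(g) sonority 2-7-3-3: ill-formed.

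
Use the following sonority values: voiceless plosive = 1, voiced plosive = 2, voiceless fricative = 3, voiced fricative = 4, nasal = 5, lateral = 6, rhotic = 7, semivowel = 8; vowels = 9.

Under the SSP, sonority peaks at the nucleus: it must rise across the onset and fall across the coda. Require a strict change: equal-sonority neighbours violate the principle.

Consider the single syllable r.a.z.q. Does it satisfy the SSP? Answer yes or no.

Onset: /r/ is a rhotic (sonority 7); then the nucleus /a/ (sonority 9).
Onset profile 7-9 — rises to the nucleus.
Coda: /z/ is a voiced fricative (sonority 4), /q/ is a voiceless plosive (sonority 1).
Coda profile 9-4-1 — falls from the nucleus.

yes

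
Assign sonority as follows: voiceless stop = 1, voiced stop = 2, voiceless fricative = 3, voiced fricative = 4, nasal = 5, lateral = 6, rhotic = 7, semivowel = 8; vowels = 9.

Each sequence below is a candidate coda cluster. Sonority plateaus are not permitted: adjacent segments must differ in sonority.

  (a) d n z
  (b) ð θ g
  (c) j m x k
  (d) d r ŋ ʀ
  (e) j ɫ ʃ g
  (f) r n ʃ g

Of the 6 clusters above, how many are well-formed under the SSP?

4

(a) d n z: profile 2-5-4 — violates.
(b) ð θ g: profile 4-3-2 — obeys.
(c) j m x k: profile 8-5-3-1 — obeys.
(d) d r ŋ ʀ: profile 2-7-5-7 — violates.
(e) j ɫ ʃ g: profile 8-6-3-2 — obeys.
(f) r n ʃ g: profile 7-5-3-2 — obeys.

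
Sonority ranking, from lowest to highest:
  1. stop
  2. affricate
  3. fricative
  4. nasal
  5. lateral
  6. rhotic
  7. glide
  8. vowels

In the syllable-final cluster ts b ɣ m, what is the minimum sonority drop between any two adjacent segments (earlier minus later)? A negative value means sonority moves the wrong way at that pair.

-2

/ts/ — affricate, sonority 2.
/b/ — stop, sonority 1.
/ɣ/ — fricative, sonority 3.
/m/ — nasal, sonority 4.
/ts/→/b/: change +1.
/b/→/ɣ/: change -2.
/ɣ/→/m/: change -1.
Minimum = -2.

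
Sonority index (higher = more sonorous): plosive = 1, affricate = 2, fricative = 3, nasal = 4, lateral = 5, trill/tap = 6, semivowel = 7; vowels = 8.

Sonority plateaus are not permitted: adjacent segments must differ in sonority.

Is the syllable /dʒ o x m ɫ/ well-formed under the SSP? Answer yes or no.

no

Onset: /dʒ/ is an affricate (sonority 2); then the nucleus /o/ (sonority 8).
Onset profile 2-8 — rises to the nucleus.
Coda: /x/ is a fricative (sonority 3), /m/ is a nasal (sonority 4), /ɫ/ is a lateral (sonority 5).
Coda profile 8-3-4-5 — does not strictly fall throughout.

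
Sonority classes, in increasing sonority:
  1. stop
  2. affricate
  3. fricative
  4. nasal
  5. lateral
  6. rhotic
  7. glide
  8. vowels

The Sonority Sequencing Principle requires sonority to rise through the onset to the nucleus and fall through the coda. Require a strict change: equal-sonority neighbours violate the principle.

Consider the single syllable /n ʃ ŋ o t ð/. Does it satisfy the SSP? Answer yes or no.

no

Onset: /n/ is a nasal (sonority 4), /ʃ/ is a fricative (sonority 3), /ŋ/ is a nasal (sonority 4); then the nucleus /o/ (sonority 8).
Onset profile 4-3-4-8 — does not strictly rise throughout.
Coda: /t/ is a stop (sonority 1), /ð/ is a fricative (sonority 3).
Coda profile 8-1-3 — does not strictly fall throughout.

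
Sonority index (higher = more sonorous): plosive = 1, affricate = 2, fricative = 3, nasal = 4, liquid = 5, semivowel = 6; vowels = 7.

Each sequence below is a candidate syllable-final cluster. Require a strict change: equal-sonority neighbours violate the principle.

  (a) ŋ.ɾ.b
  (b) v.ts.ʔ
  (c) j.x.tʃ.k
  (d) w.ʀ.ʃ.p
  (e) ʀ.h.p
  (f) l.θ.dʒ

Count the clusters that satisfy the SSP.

(a) sonority 4-5-1: ill-formed.
(b) sonority 3-2-1: well-formed.
(c) sonority 6-3-2-1: well-formed.
(d) sonority 6-5-3-1: well-formed.
(e) sonority 5-3-1: well-formed.
(f) sonority 5-3-2: well-formed.

5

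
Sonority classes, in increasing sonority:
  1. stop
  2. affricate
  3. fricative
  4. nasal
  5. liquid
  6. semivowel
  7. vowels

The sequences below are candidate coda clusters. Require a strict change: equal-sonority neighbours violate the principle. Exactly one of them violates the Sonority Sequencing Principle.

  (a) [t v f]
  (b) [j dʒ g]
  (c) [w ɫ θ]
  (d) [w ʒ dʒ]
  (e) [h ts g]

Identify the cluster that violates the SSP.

(a) 1-3-3 → violates
(b) 6-2-1 → obeys
(c) 6-5-3 → obeys
(d) 6-3-2 → obeys
(e) 3-2-1 → obeys

a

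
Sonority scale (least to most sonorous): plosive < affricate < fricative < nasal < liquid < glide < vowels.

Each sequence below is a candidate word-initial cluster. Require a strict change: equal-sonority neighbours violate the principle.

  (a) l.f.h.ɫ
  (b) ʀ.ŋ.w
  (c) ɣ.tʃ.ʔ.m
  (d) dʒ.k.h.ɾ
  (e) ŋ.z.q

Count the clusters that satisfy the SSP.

(a) l.f.h.ɫ: profile 5-3-3-5 — violates.
(b) ʀ.ŋ.w: profile 5-4-6 — violates.
(c) ɣ.tʃ.ʔ.m: profile 3-2-1-4 — violates.
(d) dʒ.k.h.ɾ: profile 2-1-3-5 — violates.
(e) ŋ.z.q: profile 4-3-1 — violates.

0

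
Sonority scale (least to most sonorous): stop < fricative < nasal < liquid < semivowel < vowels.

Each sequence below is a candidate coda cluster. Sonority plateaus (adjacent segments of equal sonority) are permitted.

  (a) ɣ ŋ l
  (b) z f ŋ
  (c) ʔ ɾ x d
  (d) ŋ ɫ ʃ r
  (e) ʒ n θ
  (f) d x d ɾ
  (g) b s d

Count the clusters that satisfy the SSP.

(a) 2-3-4 → violates
(b) 2-2-3 → violates
(c) 1-4-2-1 → violates
(d) 3-4-2-4 → violates
(e) 2-3-2 → violates
(f) 1-2-1-4 → violates
(g) 1-2-1 → violates

0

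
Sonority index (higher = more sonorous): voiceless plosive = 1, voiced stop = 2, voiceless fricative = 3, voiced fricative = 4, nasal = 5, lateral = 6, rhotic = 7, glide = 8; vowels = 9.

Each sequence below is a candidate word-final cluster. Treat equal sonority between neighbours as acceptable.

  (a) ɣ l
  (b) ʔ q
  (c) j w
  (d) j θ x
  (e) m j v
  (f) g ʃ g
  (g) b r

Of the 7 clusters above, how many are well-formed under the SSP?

(a) ɣ l: profile 4-6 — violates.
(b) ʔ q: profile 1-1 — obeys.
(c) j w: profile 8-8 — obeys.
(d) j θ x: profile 8-3-3 — obeys.
(e) m j v: profile 5-8-4 — violates.
(f) g ʃ g: profile 2-3-2 — violates.
(g) b r: profile 2-7 — violates.

3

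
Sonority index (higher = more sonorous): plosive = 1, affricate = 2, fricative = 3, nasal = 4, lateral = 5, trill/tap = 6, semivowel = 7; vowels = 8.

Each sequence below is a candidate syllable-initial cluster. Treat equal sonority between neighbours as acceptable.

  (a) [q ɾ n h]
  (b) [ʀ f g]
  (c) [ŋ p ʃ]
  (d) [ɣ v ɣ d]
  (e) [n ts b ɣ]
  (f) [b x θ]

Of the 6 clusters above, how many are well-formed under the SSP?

1

(a) sonority 1-6-4-3: ill-formed.
(b) sonority 6-3-1: ill-formed.
(c) sonority 4-1-3: ill-formed.
(d) sonority 3-3-3-1: ill-formed.
(e) sonority 4-2-1-3: ill-formed.
(f) sonority 1-3-3: well-formed.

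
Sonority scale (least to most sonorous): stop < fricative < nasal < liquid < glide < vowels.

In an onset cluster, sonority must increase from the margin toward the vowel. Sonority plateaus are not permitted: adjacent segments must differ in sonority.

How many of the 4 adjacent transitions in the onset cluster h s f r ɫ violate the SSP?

3

/h/: fricative = 2.
/s/: fricative = 2.
/f/: fricative = 2.
/r/: liquid = 4.
/ɫ/: liquid = 4.
/h/→/s/: 2→2 (plateau) — violation.
/s/→/f/: 2→2 (plateau) — violation.
/f/→/r/: 2→4 (rises) — ok.
/r/→/ɫ/: 4→4 (plateau) — violation.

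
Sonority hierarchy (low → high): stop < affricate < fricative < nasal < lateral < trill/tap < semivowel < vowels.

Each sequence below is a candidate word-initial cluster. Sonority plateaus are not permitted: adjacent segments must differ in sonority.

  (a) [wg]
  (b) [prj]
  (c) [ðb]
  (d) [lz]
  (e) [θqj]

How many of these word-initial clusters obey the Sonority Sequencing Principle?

(a) sonority 7-1: ill-formed.
(b) sonority 1-6-7: well-formed.
(c) sonority 3-1: ill-formed.
(d) sonority 5-3: ill-formed.
(e) sonority 3-1-7: ill-formed.

1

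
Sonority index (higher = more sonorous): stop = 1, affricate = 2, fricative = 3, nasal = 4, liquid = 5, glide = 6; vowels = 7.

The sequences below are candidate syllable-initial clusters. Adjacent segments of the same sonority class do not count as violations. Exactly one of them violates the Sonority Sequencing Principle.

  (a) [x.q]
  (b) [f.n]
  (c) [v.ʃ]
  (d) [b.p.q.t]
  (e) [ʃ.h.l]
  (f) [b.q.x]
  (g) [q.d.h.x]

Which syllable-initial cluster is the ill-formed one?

a

(a) sonority 3-1: ill-formed.
(b) sonority 3-4: well-formed.
(c) sonority 3-3: well-formed.
(d) sonority 1-1-1-1: well-formed.
(e) sonority 3-3-5: well-formed.
(f) sonority 1-1-3: well-formed.
(g) sonority 1-1-3-3: well-formed.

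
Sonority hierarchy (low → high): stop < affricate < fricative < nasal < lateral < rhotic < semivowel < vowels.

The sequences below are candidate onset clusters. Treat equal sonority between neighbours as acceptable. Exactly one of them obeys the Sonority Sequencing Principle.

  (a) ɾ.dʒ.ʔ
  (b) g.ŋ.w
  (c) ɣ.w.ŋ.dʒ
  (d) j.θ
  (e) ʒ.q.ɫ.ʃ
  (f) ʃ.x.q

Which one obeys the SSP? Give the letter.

(a) ɾ.dʒ.ʔ: profile 6-2-1 — violates.
(b) g.ŋ.w: profile 1-4-7 — obeys.
(c) ɣ.w.ŋ.dʒ: profile 3-7-4-2 — violates.
(d) j.θ: profile 7-3 — violates.
(e) ʒ.q.ɫ.ʃ: profile 3-1-5-3 — violates.
(f) ʃ.x.q: profile 3-3-1 — violates.

b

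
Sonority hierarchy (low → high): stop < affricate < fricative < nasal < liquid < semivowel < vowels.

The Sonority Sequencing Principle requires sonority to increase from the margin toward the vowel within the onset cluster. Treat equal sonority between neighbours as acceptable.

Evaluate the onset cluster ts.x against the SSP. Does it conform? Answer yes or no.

/ts/: affricate = 2.
/x/: fricative = 3.
The profile 2-3 strictly rises, so the onset cluster satisfies the SSP.

yes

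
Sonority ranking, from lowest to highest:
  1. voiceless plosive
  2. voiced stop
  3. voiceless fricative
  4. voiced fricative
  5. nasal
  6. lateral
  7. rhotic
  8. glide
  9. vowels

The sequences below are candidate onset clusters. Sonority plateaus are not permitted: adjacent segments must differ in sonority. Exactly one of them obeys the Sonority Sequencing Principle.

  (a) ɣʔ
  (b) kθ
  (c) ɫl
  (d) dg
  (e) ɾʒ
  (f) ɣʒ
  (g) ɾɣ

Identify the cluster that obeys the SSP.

(a) ɣʔ: profile 4-1 — violates.
(b) kθ: profile 1-3 — obeys.
(c) ɫl: profile 6-6 — violates.
(d) dg: profile 2-2 — violates.
(e) ɾʒ: profile 7-4 — violates.
(f) ɣʒ: profile 4-4 — violates.
(g) ɾɣ: profile 7-4 — violates.

b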